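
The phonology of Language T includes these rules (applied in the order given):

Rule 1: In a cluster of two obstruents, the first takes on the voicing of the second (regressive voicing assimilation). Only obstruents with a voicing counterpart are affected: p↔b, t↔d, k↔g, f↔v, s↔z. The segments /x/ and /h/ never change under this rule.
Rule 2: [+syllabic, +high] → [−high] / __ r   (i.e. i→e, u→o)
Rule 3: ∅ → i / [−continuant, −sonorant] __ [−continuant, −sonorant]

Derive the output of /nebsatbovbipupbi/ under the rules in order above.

Rule 1 (regressive voicing assimilation): /b/ precedes the voiceless obstruent /s/, so it devoices to [p] by assimilation. /t/ precedes the voiced obstruent /b/, so it voices to [d] by assimilation. /p/ precedes the voiced obstruent /b/, so it voices to [b] by assimilation. /nebsatbovbipupbi/ → nepsadbovbipubbi.
Rule 2 (pre-rhotic lowering): no segment meets the environment; /nepsadbovbipubbi/ is unchanged.
Rule 3 (stop-cluster i-epenthesis): /d/ and /b/ form a stop–stop cluster, so [i] is inserted between them. /b/ and /b/ form a stop–stop cluster, so [i] is inserted between them. /nepsadbovbipubbi/ → nepsadibovbipubibi.

nepsadibovbipubibi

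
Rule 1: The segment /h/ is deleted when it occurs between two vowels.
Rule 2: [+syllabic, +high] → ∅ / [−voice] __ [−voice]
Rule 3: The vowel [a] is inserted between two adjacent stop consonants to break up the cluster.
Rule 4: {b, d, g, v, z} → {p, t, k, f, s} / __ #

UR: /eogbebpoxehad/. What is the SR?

Rule 1 (intervocalic h-deletion): /h/ occurs between vowels /e/ and /a/, so it deletes. /eogbebpoxehad/ → eogbebpoxead.
Rule 2 (high vowel syncope): no segment meets the environment; /eogbebpoxead/ is unchanged.
Rule 3 (stop-cluster a-epenthesis): /g/ and /b/ form a stop–stop cluster, so [a] is inserted between them. /b/ and /p/ form a stop–stop cluster, so [a] is inserted between them. /eogbebpoxead/ → eogabebapoxead.
Rule 4 (final devoicing): /d/ is a voiced obstruent in word-final position, so it devoices to [t]. /eogabebapoxead/ → eogabebapoxeat.

eogabebapoxeat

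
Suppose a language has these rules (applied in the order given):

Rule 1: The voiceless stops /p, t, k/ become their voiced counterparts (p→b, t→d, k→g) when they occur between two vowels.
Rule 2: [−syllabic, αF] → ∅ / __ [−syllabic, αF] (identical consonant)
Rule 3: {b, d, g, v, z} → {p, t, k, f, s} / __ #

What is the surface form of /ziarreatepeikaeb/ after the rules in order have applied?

Rule 1 (intervocalic voicing): /t/ is a voiceless stop between vowels /a/ and /e/, so it voices to [d]. /p/ is a voiceless stop between vowels /e/ and /e/, so it voices to [b]. /k/ is a voiceless stop between vowels /i/ and /a/, so it voices to [g]. /ziarreatepeikaeb/ → ziarreadebeigaeb.
Rule 2 (degemination): /rr/ is a geminate; the first /r/ deletes. /ziarreadebeigaeb/ → ziareadebeigaeb.
Rule 3 (final devoicing): /b/ is a voiced obstruent in word-final position, so it devoices to [p]. /ziareadebeigaeb/ → ziareadebeigaep.

ziareadebeigaep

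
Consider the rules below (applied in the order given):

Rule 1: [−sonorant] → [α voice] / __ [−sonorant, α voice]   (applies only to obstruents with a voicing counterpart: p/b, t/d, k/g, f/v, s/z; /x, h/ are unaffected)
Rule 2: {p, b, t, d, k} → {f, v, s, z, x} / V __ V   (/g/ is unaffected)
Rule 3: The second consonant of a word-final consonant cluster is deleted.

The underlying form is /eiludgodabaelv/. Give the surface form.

eiludgozavael

Rule 1 (regressive voicing assimilation): no segment meets the environment; /eiludgodabaelv/ is unchanged.
Rule 2 (intervocalic spirantization): /d/ is a stop between vowels /o/ and /a/, so it spirantizes to the fricative [z]. /b/ is a stop between vowels /a/ and /a/, so it spirantizes to the fricative [v]. /eiludgodabaelv/ → eiludgozavaelv.
Rule 3 (final cluster simplification): /v/ is the second consonant of a word-final cluster /lv/, so it deletes. /eiludgozavaelv/ → eiludgozavael.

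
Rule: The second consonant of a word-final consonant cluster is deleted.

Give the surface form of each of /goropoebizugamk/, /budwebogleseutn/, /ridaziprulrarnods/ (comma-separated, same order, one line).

/goropoebizugamk/: /k/ is the second consonant of a word-final cluster /mk/, so it deletes. → [goropoebizugam].
/budwebogleseutn/: /n/ is the second consonant of a word-final cluster /tn/, so it deletes. → [budwebogleseut].
/ridaziprulrarnods/: /s/ is the second consonant of a word-final cluster /ds/, so it deletes. → [ridaziprulrarnod].

goropoebizugam, budwebogleseut, ridaziprulrarnod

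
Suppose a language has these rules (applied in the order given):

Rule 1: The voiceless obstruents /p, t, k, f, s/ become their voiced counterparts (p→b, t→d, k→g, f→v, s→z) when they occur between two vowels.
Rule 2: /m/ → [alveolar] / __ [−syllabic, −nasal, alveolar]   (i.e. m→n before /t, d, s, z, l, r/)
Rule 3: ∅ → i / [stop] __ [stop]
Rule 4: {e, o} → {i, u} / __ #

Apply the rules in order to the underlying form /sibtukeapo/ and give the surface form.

Rule 1 (intervocalic voicing): /k/ is a voiceless obstruent between vowels /u/ and /e/, so it voices to [g]. /p/ is a voiceless obstruent between vowels /a/ and /o/, so it voices to [b]. /sibtukeapo/ → sibtugeabo.
Rule 2 (nasal place assimilation): no segment meets the environment; /sibtugeabo/ is unchanged.
Rule 3 (stop-cluster i-epenthesis): /b/ and /t/ form a stop–stop cluster, so [i] is inserted between them. /sibtugeabo/ → sibitugeabo.
Rule 4 (final vowel raising): /o/ is a mid vowel in word-final position, so it raises to [u]. /sibitugeabo/ → sibitugeabu.

sibitugeabu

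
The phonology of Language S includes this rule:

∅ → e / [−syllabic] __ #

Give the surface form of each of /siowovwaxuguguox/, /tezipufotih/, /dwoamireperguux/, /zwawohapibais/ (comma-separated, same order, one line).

siowovwaxuguguoxe, tezipufotihe, dwoamireperguuxe, zwawohapibaise

/siowovwaxuguguox/: the form ends in the consonant /x/, so [e] is inserted word-finally. → [siowovwaxuguguoxe].
/tezipufotih/: the form ends in the consonant /h/, so [e] is inserted word-finally. → [tezipufotihe].
/dwoamireperguux/: the form ends in the consonant /x/, so [e] is inserted word-finally. → [dwoamireperguuxe].
/zwawohapibais/: the form ends in the consonant /s/, so [e] is inserted word-finally. → [zwawohapibaise].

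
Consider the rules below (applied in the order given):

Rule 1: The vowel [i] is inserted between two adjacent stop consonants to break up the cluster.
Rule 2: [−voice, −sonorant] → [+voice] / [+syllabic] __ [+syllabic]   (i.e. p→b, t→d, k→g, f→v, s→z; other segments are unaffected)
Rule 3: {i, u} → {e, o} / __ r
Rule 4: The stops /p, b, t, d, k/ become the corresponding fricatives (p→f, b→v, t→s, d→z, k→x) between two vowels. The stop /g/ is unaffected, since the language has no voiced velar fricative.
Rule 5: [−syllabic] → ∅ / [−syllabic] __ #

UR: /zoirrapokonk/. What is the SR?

Rule 1 (stop-cluster i-epenthesis): no segment meets the environment; /zoirrapokonk/ is unchanged.
Rule 2 (intervocalic voicing): /p/ is a voiceless obstruent between vowels /a/ and /o/, so it voices to [b]. /k/ is a voiceless obstruent between vowels /o/ and /o/, so it voices to [g]. /zoirrapokonk/ → zoirrabogonk.
Rule 3 (pre-rhotic lowering): /i/ is a high vowel immediately before /r/, so it lowers to [e]. /zoirrabogonk/ → zoerrabogonk.
Rule 4 (intervocalic spirantization): /b/ is a stop between vowels /a/ and /o/, so it spirantizes to the fricative [v]. /zoerrabogonk/ → zoerravogonk.
Rule 5 (final cluster simplification): /k/ is the second consonant of a word-final cluster /nk/, so it deletes. /zoerravogonk/ → zoerravogon.

zoerravogon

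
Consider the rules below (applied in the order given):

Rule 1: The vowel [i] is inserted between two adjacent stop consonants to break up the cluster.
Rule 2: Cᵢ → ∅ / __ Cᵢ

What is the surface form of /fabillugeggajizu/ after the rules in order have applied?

fabilugegigajizu

Rule 1 (stop-cluster i-epenthesis): /g/ and /g/ form a stop–stop cluster, so [i] is inserted between them. /fabillugeggajizu/ → fabillugegigajizu.
Rule 2 (degemination): /ll/ is a geminate; the first /l/ deletes. /fabillugegigajizu/ → fabilugegigajizu.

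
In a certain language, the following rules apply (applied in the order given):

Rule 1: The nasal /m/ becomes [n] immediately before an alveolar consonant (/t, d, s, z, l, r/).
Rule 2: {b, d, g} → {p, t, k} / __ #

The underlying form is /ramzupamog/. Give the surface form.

ranzupamok

Rule 1 (nasal place assimilation): /m/ precedes the alveolar consonant /z/, so it assimilates in place to [n]. /ramzupamog/ → ranzupamog.
Rule 2 (final devoicing): /g/ is a voiced stop in word-final position, so it devoices to [k]. /ranzupamog/ → ranzupamok.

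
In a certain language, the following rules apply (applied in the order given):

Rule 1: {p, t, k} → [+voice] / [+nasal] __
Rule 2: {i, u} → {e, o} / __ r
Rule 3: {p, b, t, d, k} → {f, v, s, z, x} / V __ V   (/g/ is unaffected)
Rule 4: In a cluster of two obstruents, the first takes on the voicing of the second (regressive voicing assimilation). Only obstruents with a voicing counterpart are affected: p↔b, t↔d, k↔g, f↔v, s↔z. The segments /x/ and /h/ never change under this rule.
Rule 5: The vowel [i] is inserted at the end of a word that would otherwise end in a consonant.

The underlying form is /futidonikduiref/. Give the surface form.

Rule 1 (post-nasal voicing): no segment meets the environment; /futidonikduiref/ is unchanged.
Rule 2 (pre-rhotic lowering): /i/ is a high vowel immediately before /r/, so it lowers to [e]. /futidonikduiref/ → futidonikdueref.
Rule 3 (intervocalic spirantization): /t/ is a stop between vowels /u/ and /i/, so it spirantizes to the fricative [s]. /d/ is a stop between vowels /i/ and /o/, so it spirantizes to the fricative [z]. /futidonikdueref/ → fusizonikdueref.
Rule 4 (regressive voicing assimilation): /k/ precedes the voiced obstruent /d/, so it voices to [g] by assimilation. /fusizonikdueref/ → fusizonigdueref.
Rule 5 (final i-epenthesis): the form ends in the consonant /f/, so [i] is inserted word-finally. /fusizonigdueref/ → fusizonigduerefi.

fusizonigduerefi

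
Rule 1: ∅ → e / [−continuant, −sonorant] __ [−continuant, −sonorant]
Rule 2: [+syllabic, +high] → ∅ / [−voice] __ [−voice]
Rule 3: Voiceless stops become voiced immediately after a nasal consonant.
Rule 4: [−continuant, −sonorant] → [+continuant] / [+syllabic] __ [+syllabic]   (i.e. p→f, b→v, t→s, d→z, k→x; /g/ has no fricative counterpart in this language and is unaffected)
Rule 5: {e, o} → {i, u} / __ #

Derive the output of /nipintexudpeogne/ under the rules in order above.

Rule 1 (stop-cluster e-epenthesis): /d/ and /p/ form a stop–stop cluster, so [e] is inserted between them. /nipintexudpeogne/ → nipintexudepeogne.
Rule 2 (high vowel syncope): no segment meets the environment; /nipintexudepeogne/ is unchanged.
Rule 3 (post-nasal voicing): /t/ is a voiceless stop immediately after the nasal /n/, so it voices to [d]. /nipintexudepeogne/ → nipindexudepeogne.
Rule 4 (intervocalic spirantization): /p/ is a stop between vowels /i/ and /i/, so it spirantizes to the fricative [f]. /d/ is a stop between vowels /u/ and /e/, so it spirantizes to the fricative [z]. /p/ is a stop between vowels /e/ and /e/, so it spirantizes to the fricative [f]. /nipindexudepeogne/ → nifindexuzefeogne.
Rule 5 (final vowel raising): /e/ is a mid vowel in word-final position, so it raises to [i]. /nifindexuzefeogne/ → nifindexuzefeogni.

nifindexuzefeogni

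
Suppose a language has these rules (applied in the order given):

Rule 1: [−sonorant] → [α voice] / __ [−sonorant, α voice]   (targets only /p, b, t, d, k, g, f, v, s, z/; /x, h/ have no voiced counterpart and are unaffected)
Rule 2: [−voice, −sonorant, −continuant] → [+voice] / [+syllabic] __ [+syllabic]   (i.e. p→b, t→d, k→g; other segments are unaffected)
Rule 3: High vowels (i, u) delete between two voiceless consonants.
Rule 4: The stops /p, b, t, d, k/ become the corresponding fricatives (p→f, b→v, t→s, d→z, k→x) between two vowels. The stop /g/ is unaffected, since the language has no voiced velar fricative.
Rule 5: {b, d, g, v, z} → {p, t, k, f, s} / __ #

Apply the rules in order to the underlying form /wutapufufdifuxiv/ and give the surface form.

wuzavufuvdifxif

Rule 1 (regressive voicing assimilation): /f/ precedes the voiced obstruent /d/, so it voices to [v] by assimilation. /wutapufufdifuxiv/ → wutapufuvdifuxiv.
Rule 2 (intervocalic voicing): /t/ is a voiceless stop between vowels /u/ and /a/, so it voices to [d]. /p/ is a voiceless stop between vowels /a/ and /u/, so it voices to [b]. /wutapufuvdifuxiv/ → wudabufuvdifuxiv.
Rule 3 (high vowel syncope): /u/ is a high vowel flanked by voiceless consonants /f/ and /x/, so it deletes. /wudabufuvdifuxiv/ → wudabufuvdifxiv.
Rule 4 (intervocalic spirantization): /d/ is a stop between vowels /u/ and /a/, so it spirantizes to the fricative [z]. /b/ is a stop between vowels /a/ and /u/, so it spirantizes to the fricative [v]. /wudabufuvdifxiv/ → wuzavufuvdifxiv.
Rule 5 (final devoicing): /v/ is a voiced obstruent in word-final position, so it devoices to [f]. /wuzavufuvdifxiv/ → wuzavufuvdifxif.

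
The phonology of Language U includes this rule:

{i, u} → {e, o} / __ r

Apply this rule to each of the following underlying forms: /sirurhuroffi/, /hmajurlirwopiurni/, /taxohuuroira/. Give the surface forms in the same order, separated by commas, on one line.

serorhoroffi, hmajorlerwopiorni, taxohuoroera

/sirurhuroffi/: /i/ is a high vowel immediately before /r/, so it lowers to [e]. /u/ is a high vowel immediately before /r/, so it lowers to [o]. /u/ is a high vowel immediately before /r/, so it lowers to [o]. → [serorhoroffi].
/hmajurlirwopiurni/: /u/ is a high vowel immediately before /r/, so it lowers to [o]. /i/ is a high vowel immediately before /r/, so it lowers to [e]. /u/ is a high vowel immediately before /r/, so it lowers to [o]. → [hmajorlerwopiorni].
/taxohuuroira/: /u/ is a high vowel immediately before /r/, so it lowers to [o]. /i/ is a high vowel immediately before /r/, so it lowers to [e]. → [taxohuoroera].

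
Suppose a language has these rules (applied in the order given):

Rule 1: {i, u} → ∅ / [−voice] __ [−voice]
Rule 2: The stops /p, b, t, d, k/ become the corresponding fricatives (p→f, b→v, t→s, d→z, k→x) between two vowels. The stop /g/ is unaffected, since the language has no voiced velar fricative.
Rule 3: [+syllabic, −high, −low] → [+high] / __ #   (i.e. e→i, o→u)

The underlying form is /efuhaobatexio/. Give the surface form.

Rule 1 (high vowel syncope): /u/ is a high vowel flanked by voiceless consonants /f/ and /h/, so it deletes. /efuhaobatexio/ → efhaobatexio.
Rule 2 (intervocalic spirantization): /b/ is a stop between vowels /o/ and /a/, so it spirantizes to the fricative [v]. /t/ is a stop between vowels /a/ and /e/, so it spirantizes to the fricative [s]. /efhaobatexio/ → efhaovasexio.
Rule 3 (final vowel raising): /o/ is a mid vowel in word-final position, so it raises to [u]. /efhaovasexio/ → efhaovasexiu.

efhaovasexiu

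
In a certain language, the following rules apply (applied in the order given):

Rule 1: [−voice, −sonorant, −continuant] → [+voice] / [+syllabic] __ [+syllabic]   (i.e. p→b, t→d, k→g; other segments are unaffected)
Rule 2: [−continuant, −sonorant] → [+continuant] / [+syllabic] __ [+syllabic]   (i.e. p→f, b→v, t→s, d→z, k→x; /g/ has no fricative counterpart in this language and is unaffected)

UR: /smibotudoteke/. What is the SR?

smivozuzozege

Rule 1 (intervocalic voicing): /t/ is a voiceless stop between vowels /o/ and /u/, so it voices to [d]. /t/ is a voiceless stop between vowels /o/ and /e/, so it voices to [d]. /k/ is a voiceless stop between vowels /e/ and /e/, so it voices to [g]. /smibotudoteke/ → smibodudodege.
Rule 2 (intervocalic spirantization): /b/ is a stop between vowels /i/ and /o/, so it spirantizes to the fricative [v]. /d/ is a stop between vowels /o/ and /u/, so it spirantizes to the fricative [z]. /d/ is a stop between vowels /u/ and /o/, so it spirantizes to the fricative [z]. /d/ is a stop between vowels /o/ and /e/, so it spirantizes to the fricative [z]. /smibodudodege/ → smivozuzozege.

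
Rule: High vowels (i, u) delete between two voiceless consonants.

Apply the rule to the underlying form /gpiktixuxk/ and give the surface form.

gpktxxk

/i/ is a high vowel flanked by voiceless consonants /p/ and /k/, so it deletes.
/i/ is a high vowel flanked by voiceless consonants /t/ and /x/, so it deletes.
/u/ is a high vowel flanked by voiceless consonants /x/ and /x/, so it deletes.
Surface form: [gpktxxk].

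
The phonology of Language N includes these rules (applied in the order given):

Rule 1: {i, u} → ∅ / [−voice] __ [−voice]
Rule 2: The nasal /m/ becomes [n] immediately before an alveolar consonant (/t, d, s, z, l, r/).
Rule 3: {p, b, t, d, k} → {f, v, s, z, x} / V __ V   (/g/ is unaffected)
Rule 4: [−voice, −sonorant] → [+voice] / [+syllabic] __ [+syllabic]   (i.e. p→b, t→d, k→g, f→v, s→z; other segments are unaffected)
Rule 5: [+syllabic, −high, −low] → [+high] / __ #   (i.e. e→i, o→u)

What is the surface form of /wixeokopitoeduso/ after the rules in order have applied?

Rule 1 (high vowel syncope): /i/ is a high vowel flanked by voiceless consonants /p/ and /t/, so it deletes. /wixeokopitoeduso/ → wixeokoptoeduso.
Rule 2 (nasal place assimilation): no segment meets the environment; /wixeokoptoeduso/ is unchanged.
Rule 3 (intervocalic spirantization): /k/ is a stop between vowels /o/ and /o/, so it spirantizes to the fricative [x]. /d/ is a stop between vowels /e/ and /u/, so it spirantizes to the fricative [z]. /wixeokoptoeduso/ → wixeoxoptoezuso.
Rule 4 (intervocalic voicing): /s/ is a voiceless obstruent between vowels /u/ and /o/, so it voices to [z]. /wixeoxoptoezuso/ → wixeoxoptoezuzo.
Rule 5 (final vowel raising): /o/ is a mid vowel in word-final position, so it raises to [u]. /wixeoxoptoezuzo/ → wixeoxoptoezuzu.

wixeoxoptoezuzu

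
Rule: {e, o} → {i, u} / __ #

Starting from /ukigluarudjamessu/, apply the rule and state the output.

No segment of /ukigluarudjamessu/ meets the structural description of the rule, so the form surfaces unchanged.

ukigluarudjamessu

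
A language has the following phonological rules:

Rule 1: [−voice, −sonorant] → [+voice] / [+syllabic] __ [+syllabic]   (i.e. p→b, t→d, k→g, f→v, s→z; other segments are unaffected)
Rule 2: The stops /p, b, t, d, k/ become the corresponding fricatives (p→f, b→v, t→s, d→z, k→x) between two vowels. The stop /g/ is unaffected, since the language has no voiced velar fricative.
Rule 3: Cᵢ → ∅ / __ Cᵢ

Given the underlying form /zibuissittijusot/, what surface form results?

zivuisitijuzot

Rule 1 (intervocalic voicing): /s/ is a voiceless obstruent between vowels /u/ and /o/, so it voices to [z]. /zibuissittijusot/ → zibuissittijuzot.
Rule 2 (intervocalic spirantization): /b/ is a stop between vowels /i/ and /u/, so it spirantizes to the fricative [v]. /zibuissittijuzot/ → zivuissittijuzot.
Rule 3 (degemination): /ss/ is a geminate; the first /s/ deletes. /tt/ is a geminate; the first /t/ deletes. /zivuissittijuzot/ → zivuisitijuzot.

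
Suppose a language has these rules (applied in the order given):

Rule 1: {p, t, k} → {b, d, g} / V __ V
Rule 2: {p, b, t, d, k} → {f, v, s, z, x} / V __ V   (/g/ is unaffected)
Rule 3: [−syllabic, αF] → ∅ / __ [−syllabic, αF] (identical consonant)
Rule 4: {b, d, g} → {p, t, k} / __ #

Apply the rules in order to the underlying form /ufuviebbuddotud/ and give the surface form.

ufuviebudozut

Rule 1 (intervocalic voicing): /t/ is a voiceless stop between vowels /o/ and /u/, so it voices to [d]. /ufuviebbuddotud/ → ufuviebbuddodud.
Rule 2 (intervocalic spirantization): /d/ is a stop between vowels /o/ and /u/, so it spirantizes to the fricative [z]. /ufuviebbuddodud/ → ufuviebbuddozud.
Rule 3 (degemination): /bb/ is a geminate; the first /b/ deletes. /dd/ is a geminate; the first /d/ deletes. /ufuviebbuddozud/ → ufuviebudozud.
Rule 4 (final devoicing): /d/ is a voiced stop in word-final position, so it devoices to [t]. /ufuviebudozud/ → ufuviebudozut.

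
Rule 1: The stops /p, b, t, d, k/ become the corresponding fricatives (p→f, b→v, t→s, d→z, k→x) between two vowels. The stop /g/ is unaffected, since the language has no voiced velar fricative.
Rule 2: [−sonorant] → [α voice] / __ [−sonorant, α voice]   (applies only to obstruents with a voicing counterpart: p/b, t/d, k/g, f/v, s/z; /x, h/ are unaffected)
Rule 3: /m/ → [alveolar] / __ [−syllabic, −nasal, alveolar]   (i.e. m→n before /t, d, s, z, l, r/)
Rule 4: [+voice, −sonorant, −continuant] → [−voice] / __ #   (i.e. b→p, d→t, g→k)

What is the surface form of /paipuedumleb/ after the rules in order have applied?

paifuezunlep

Rule 1 (intervocalic spirantization): /p/ is a stop between vowels /i/ and /u/, so it spirantizes to the fricative [f]. /d/ is a stop between vowels /e/ and /u/, so it spirantizes to the fricative [z]. /paipuedumleb/ → paifuezumleb.
Rule 2 (regressive voicing assimilation): no segment meets the environment; /paifuezumleb/ is unchanged.
Rule 3 (nasal place assimilation): /m/ precedes the alveolar consonant /l/, so it assimilates in place to [n]. /paifuezumleb/ → paifuezunleb.
Rule 4 (final devoicing): /b/ is a voiced stop in word-final position, so it devoices to [p]. /paifuezunleb/ → paifuezunlep.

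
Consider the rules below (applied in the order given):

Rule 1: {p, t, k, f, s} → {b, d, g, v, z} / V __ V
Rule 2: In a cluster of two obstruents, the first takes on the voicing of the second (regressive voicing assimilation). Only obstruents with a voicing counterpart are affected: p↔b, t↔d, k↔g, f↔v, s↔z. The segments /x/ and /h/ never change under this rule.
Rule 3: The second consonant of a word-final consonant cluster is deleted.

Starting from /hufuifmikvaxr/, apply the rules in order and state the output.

Rule 1 (intervocalic voicing): /f/ is a voiceless obstruent between vowels /u/ and /u/, so it voices to [v]. /hufuifmikvaxr/ → huvuifmikvaxr.
Rule 2 (regressive voicing assimilation): /k/ precedes the voiced obstruent /v/, so it voices to [g] by assimilation. /huvuifmikvaxr/ → huvuifmigvaxr.
Rule 3 (final cluster simplification): /r/ is the second consonant of a word-final cluster /xr/, so it deletes. /huvuifmigvaxr/ → huvuifmigvax.

huvuifmigvax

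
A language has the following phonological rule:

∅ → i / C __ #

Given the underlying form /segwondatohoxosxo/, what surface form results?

segwondatohoxosxo

No segment of /segwondatohoxosxo/ meets the structural description of the rule, so the form surfaces unchanged.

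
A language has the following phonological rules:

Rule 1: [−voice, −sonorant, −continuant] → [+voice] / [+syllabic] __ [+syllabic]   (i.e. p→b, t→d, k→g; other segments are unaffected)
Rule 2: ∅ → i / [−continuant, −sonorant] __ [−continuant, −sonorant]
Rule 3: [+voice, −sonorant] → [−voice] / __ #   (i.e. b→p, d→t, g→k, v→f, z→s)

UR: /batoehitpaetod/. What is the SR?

Rule 1 (intervocalic voicing): /t/ is a voiceless stop between vowels /a/ and /o/, so it voices to [d]. /t/ is a voiceless stop between vowels /e/ and /o/, so it voices to [d]. /batoehitpaetod/ → badoehitpaedod.
Rule 2 (stop-cluster i-epenthesis): /t/ and /p/ form a stop–stop cluster, so [i] is inserted between them. /badoehitpaedod/ → badoehitipaedod.
Rule 3 (final devoicing): /d/ is a voiced obstruent in word-final position, so it devoices to [t]. /badoehitipaedod/ → badoehitipaedot.

badoehitipaedot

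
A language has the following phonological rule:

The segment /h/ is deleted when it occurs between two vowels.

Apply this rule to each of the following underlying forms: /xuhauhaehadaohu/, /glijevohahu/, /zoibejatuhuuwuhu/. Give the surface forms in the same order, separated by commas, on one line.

/xuhauhaehadaohu/: /h/ occurs between vowels /u/ and /a/, so it deletes. /h/ occurs between vowels /u/ and /a/, so it deletes. /h/ occurs between vowels /e/ and /a/, so it deletes. /h/ occurs between vowels /o/ and /u/, so it deletes. → [xuauaeadaou].
/glijevohahu/: /h/ occurs between vowels /o/ and /a/, so it deletes. /h/ occurs between vowels /a/ and /u/, so it deletes. → [glijevoau].
/zoibejatuhuuwuhu/: /h/ occurs between vowels /u/ and /u/, so it deletes. /h/ occurs between vowels /u/ and /u/, so it deletes. → [zoibejatuuuwuu].

xuauaeadaou, glijevoau, zoibejatuuuwuu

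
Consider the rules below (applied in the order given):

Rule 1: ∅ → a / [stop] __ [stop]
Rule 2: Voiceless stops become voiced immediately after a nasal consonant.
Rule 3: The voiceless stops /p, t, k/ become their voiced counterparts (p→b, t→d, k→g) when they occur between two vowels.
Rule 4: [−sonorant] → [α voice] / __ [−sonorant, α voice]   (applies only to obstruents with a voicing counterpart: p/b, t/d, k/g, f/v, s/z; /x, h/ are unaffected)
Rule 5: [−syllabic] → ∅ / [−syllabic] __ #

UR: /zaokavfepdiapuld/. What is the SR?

zaogaffebadiabul

Rule 1 (stop-cluster a-epenthesis): /p/ and /d/ form a stop–stop cluster, so [a] is inserted between them. /zaokavfepdiapuld/ → zaokavfepadiapuld.
Rule 2 (post-nasal voicing): no segment meets the environment; /zaokavfepadiapuld/ is unchanged.
Rule 3 (intervocalic voicing): /k/ is a voiceless stop between vowels /o/ and /a/, so it voices to [g]. /p/ is a voiceless stop between vowels /e/ and /a/, so it voices to [b]. /p/ is a voiceless stop between vowels /a/ and /u/, so it voices to [b]. /zaokavfepadiapuld/ → zaogavfebadiabuld.
Rule 4 (regressive voicing assimilation): /v/ precedes the voiceless obstruent /f/, so it devoices to [f] by assimilation. /zaogavfebadiabuld/ → zaogaffebadiabuld.
Rule 5 (final cluster simplification): /d/ is the second consonant of a word-final cluster /ld/, so it deletes. /zaogaffebadiabuld/ → zaogaffebadiabul.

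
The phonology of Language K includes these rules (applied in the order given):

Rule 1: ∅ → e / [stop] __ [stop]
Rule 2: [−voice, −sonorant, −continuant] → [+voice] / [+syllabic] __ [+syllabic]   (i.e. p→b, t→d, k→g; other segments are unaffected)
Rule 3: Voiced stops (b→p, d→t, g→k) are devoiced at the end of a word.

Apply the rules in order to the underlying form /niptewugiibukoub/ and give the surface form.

Rule 1 (stop-cluster e-epenthesis): /p/ and /t/ form a stop–stop cluster, so [e] is inserted between them. /niptewugiibukoub/ → nipetewugiibukoub.
Rule 2 (intervocalic voicing): /p/ is a voiceless stop between vowels /i/ and /e/, so it voices to [b]. /t/ is a voiceless stop between vowels /e/ and /e/, so it voices to [d]. /k/ is a voiceless stop between vowels /u/ and /o/, so it voices to [g]. /nipetewugiibukoub/ → nibedewugiibugoub.
Rule 3 (final devoicing): /b/ is a voiced stop in word-final position, so it devoices to [p]. /nibedewugiibugoub/ → nibedewugiibugoup.

nibedewugiibugoup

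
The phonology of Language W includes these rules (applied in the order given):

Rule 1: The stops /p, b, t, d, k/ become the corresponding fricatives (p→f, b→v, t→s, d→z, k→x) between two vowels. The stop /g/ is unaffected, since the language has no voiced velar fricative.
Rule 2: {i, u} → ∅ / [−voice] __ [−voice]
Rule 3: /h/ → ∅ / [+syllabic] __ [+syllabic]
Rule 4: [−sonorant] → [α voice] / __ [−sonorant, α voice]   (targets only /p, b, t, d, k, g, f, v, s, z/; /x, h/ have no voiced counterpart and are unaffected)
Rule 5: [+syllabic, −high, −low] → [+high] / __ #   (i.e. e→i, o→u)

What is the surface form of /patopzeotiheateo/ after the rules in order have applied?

pasobzeosheaseu

Rule 1 (intervocalic spirantization): /t/ is a stop between vowels /a/ and /o/, so it spirantizes to the fricative [s]. /t/ is a stop between vowels /o/ and /i/, so it spirantizes to the fricative [s]. /t/ is a stop between vowels /a/ and /e/, so it spirantizes to the fricative [s]. /patopzeotiheateo/ → pasopzeosiheaseo.
Rule 2 (high vowel syncope): /i/ is a high vowel flanked by voiceless consonants /s/ and /h/, so it deletes. /pasopzeosiheaseo/ → pasopzeosheaseo.
Rule 3 (intervocalic h-deletion): no segment meets the environment; /pasopzeosheaseo/ is unchanged.
Rule 4 (regressive voicing assimilation): /p/ precedes the voiced obstruent /z/, so it voices to [b] by assimilation. /pasopzeosheaseo/ → pasobzeosheaseo.
Rule 5 (final vowel raising): /o/ is a mid vowel in word-final position, so it raises to [u]. /pasobzeosheaseo/ → pasobzeosheaseu.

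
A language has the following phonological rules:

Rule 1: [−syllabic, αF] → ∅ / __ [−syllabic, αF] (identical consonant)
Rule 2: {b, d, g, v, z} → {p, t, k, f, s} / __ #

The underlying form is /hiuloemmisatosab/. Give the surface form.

hiuloemisatosap

Rule 1 (degemination): /mm/ is a geminate; the first /m/ deletes. /hiuloemmisatosab/ → hiuloemisatosab.
Rule 2 (final devoicing): /b/ is a voiced obstruent in word-final position, so it devoices to [p]. /hiuloemisatosab/ → hiuloemisatosap.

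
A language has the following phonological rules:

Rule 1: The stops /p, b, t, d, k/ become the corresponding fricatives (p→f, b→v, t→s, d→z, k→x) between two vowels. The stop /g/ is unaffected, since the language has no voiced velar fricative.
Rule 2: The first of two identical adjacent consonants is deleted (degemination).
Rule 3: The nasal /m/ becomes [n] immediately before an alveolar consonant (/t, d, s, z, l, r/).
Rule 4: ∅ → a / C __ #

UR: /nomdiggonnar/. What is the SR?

nondigonara

Rule 1 (intervocalic spirantization): no segment meets the environment; /nomdiggonnar/ is unchanged.
Rule 2 (degemination): /gg/ is a geminate; the first /g/ deletes. /nn/ is a geminate; the first /n/ deletes. /nomdiggonnar/ → nomdigonar.
Rule 3 (nasal place assimilation): /m/ precedes the alveolar consonant /d/, so it assimilates in place to [n]. /nomdigonar/ → nondigonar.
Rule 4 (final a-epenthesis): the form ends in the consonant /r/, so [a] is inserted word-finally. /nondigonar/ → nondigonara.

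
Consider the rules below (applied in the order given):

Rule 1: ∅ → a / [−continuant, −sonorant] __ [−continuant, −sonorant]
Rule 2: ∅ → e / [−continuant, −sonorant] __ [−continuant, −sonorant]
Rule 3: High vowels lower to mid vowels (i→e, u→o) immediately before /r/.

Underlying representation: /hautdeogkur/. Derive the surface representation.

hautadeogakor

Rule 1 (stop-cluster a-epenthesis): /t/ and /d/ form a stop–stop cluster, so [a] is inserted between them. /g/ and /k/ form a stop–stop cluster, so [a] is inserted between them. /hautdeogkur/ → hautadeogakur.
Rule 2 (stop-cluster e-epenthesis): no segment meets the environment; /hautadeogakur/ is unchanged.
Rule 3 (pre-rhotic lowering): /u/ is a high vowel immediately before /r/, so it lowers to [o]. /hautadeogakur/ → hautadeogakor.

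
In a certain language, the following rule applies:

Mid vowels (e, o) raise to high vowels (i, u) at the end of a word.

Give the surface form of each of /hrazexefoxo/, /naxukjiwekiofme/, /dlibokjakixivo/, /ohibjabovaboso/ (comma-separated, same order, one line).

/hrazexefoxo/: /o/ is a mid vowel in word-final position, so it raises to [u]. → [hrazexefoxu].
/naxukjiwekiofme/: /e/ is a mid vowel in word-final position, so it raises to [i]. → [naxukjiwekiofmi].
/dlibokjakixivo/: /o/ is a mid vowel in word-final position, so it raises to [u]. → [dlibokjakixivu].
/ohibjabovaboso/: /o/ is a mid vowel in word-final position, so it raises to [u]. → [ohibjabovabosu].

hrazexefoxu, naxukjiwekiofmi, dlibokjakixivu, ohibjabovabosu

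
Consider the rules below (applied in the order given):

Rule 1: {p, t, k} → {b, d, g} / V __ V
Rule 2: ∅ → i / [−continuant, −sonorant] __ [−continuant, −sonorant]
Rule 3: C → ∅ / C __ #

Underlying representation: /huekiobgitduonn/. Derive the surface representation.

Rule 1 (intervocalic voicing): /k/ is a voiceless stop between vowels /e/ and /i/, so it voices to [g]. /huekiobgitduonn/ → huegiobgitduonn.
Rule 2 (stop-cluster i-epenthesis): /b/ and /g/ form a stop–stop cluster, so [i] is inserted between them. /t/ and /d/ form a stop–stop cluster, so [i] is inserted between them. /huegiobgitduonn/ → huegiobigitiduonn.
Rule 3 (final cluster simplification): /n/ is the second consonant of a word-final cluster /nn/, so it deletes. /huegiobigitiduonn/ → huegiobigitiduon.

huegiobigitiduon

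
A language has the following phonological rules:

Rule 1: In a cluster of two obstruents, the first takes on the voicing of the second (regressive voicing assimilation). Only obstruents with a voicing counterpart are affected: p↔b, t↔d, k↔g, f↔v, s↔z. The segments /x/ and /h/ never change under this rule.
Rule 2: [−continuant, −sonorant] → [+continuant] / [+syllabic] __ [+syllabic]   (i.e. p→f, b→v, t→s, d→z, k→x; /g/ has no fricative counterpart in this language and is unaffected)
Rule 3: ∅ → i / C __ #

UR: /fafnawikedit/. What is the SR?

fafnawixeziti

Rule 1 (regressive voicing assimilation): no segment meets the environment; /fafnawikedit/ is unchanged.
Rule 2 (intervocalic spirantization): /k/ is a stop between vowels /i/ and /e/, so it spirantizes to the fricative [x]. /d/ is a stop between vowels /e/ and /i/, so it spirantizes to the fricative [z]. /fafnawikedit/ → fafnawixezit.
Rule 3 (final i-epenthesis): the form ends in the consonant /t/, so [i] is inserted word-finally. /fafnawixezit/ → fafnawixeziti.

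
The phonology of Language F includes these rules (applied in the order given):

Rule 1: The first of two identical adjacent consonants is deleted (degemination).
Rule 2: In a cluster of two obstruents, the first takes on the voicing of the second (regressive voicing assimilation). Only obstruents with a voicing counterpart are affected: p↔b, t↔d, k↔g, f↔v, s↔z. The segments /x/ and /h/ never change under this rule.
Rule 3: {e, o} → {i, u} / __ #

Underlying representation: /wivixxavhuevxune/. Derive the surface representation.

wivixafhuefxuni

Rule 1 (degemination): /xx/ is a geminate; the first /x/ deletes. /wivixxavhuevxune/ → wivixavhuevxune.
Rule 2 (regressive voicing assimilation): /v/ precedes the voiceless obstruent /h/, so it devoices to [f] by assimilation. /v/ precedes the voiceless obstruent /x/, so it devoices to [f] by assimilation. /wivixavhuevxune/ → wivixafhuefxune.
Rule 3 (final vowel raising): /e/ is a mid vowel in word-final position, so it raises to [i]. /wivixafhuefxune/ → wivixafhuefxuni.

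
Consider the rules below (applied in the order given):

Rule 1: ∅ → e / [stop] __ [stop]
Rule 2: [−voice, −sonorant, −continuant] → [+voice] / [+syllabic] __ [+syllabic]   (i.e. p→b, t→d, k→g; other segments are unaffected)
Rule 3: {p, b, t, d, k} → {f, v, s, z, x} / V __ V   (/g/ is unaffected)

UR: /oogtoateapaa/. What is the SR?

oogezoazeavaa

Rule 1 (stop-cluster e-epenthesis): /g/ and /t/ form a stop–stop cluster, so [e] is inserted between them. /oogtoateapaa/ → oogetoateapaa.
Rule 2 (intervocalic voicing): /t/ is a voiceless stop between vowels /e/ and /o/, so it voices to [d]. /t/ is a voiceless stop between vowels /a/ and /e/, so it voices to [d]. /p/ is a voiceless stop between vowels /a/ and /a/, so it voices to [b]. /oogetoateapaa/ → oogedoadeabaa.
Rule 3 (intervocalic spirantization): /d/ is a stop between vowels /e/ and /o/, so it spirantizes to the fricative [z]. /d/ is a stop between vowels /a/ and /e/, so it spirantizes to the fricative [z]. /b/ is a stop between vowels /a/ and /a/, so it spirantizes to the fricative [v]. /oogedoadeabaa/ → oogezoazeavaa.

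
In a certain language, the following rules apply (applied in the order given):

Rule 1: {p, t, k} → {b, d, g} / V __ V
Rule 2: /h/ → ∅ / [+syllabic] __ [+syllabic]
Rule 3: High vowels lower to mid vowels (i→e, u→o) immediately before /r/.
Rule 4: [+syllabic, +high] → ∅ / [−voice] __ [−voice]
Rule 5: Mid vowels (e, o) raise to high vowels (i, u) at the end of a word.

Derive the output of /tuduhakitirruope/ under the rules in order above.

Rule 1 (intervocalic voicing): /k/ is a voiceless stop between vowels /a/ and /i/, so it voices to [g]. /t/ is a voiceless stop between vowels /i/ and /i/, so it voices to [d]. /p/ is a voiceless stop between vowels /o/ and /e/, so it voices to [b]. /tuduhakitirruope/ → tuduhagidirruobe.
Rule 2 (intervocalic h-deletion): /h/ occurs between vowels /u/ and /a/, so it deletes. /tuduhagidirruobe/ → tuduagidirruobe.
Rule 3 (pre-rhotic lowering): /i/ is a high vowel immediately before /r/, so it lowers to [e]. /tuduagidirruobe/ → tuduagiderruobe.
Rule 4 (high vowel syncope): no segment meets the environment; /tuduagiderruobe/ is unchanged.
Rule 5 (final vowel raising): /e/ is a mid vowel in word-final position, so it raises to [i]. /tuduagiderruobe/ → tuduagiderruobi.

tuduagiderruobi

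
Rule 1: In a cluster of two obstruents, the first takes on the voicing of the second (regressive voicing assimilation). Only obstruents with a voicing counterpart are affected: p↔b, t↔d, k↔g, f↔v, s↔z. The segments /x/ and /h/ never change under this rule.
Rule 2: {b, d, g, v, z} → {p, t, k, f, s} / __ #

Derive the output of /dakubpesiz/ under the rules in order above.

Rule 1 (regressive voicing assimilation): /b/ precedes the voiceless obstruent /p/, so it devoices to [p] by assimilation. /dakubpesiz/ → dakuppesiz.
Rule 2 (final devoicing): /z/ is a voiced obstruent in word-final position, so it devoices to [s]. /dakuppesiz/ → dakuppesis.

dakuppesis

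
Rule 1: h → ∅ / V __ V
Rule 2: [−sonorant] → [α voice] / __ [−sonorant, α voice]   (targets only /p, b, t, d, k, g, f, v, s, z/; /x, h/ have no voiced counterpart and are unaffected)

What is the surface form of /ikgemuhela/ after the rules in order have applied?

Rule 1 (intervocalic h-deletion): /h/ occurs between vowels /u/ and /e/, so it deletes. /ikgemuhela/ → ikgemuela.
Rule 2 (regressive voicing assimilation): /k/ precedes the voiced obstruent /g/, so it voices to [g] by assimilation. /ikgemuela/ → iggemuela.

iggemuela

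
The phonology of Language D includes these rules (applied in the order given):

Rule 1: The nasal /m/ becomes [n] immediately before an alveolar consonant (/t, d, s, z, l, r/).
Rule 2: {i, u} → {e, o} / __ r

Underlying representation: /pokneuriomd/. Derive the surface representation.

pokneoriond

Rule 1 (nasal place assimilation): /m/ precedes the alveolar consonant /d/, so it assimilates in place to [n]. /pokneuriomd/ → pokneuriond.
Rule 2 (pre-rhotic lowering): /u/ is a high vowel immediately before /r/, so it lowers to [o]. /pokneuriond/ → pokneoriond.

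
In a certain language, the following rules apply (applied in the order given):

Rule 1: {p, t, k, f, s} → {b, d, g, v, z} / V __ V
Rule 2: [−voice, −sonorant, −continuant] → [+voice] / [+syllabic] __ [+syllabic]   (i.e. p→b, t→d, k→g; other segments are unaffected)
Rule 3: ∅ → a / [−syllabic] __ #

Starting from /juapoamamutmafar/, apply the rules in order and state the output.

juaboamamutmavara

Rule 1 (intervocalic voicing): /p/ is a voiceless obstruent between vowels /a/ and /o/, so it voices to [b]. /f/ is a voiceless obstruent between vowels /a/ and /a/, so it voices to [v]. /juapoamamutmafar/ → juaboamamutmavar.
Rule 2 (intervocalic voicing): no segment meets the environment; /juaboamamutmavar/ is unchanged.
Rule 3 (final a-epenthesis): the form ends in the consonant /r/, so [a] is inserted word-finally. /juaboamamutmavar/ → juaboamamutmavara.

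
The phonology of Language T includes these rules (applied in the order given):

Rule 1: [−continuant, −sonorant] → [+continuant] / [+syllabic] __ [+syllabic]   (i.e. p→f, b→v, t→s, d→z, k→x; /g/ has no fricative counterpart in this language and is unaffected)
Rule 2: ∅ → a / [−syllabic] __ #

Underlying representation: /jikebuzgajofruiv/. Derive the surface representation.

jixevuzgajofruiva

Rule 1 (intervocalic spirantization): /k/ is a stop between vowels /i/ and /e/, so it spirantizes to the fricative [x]. /b/ is a stop between vowels /e/ and /u/, so it spirantizes to the fricative [v]. /jikebuzgajofruiv/ → jixevuzgajofruiv.
Rule 2 (final a-epenthesis): the form ends in the consonant /v/, so [a] is inserted word-finally. /jixevuzgajofruiv/ → jixevuzgajofruiva.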